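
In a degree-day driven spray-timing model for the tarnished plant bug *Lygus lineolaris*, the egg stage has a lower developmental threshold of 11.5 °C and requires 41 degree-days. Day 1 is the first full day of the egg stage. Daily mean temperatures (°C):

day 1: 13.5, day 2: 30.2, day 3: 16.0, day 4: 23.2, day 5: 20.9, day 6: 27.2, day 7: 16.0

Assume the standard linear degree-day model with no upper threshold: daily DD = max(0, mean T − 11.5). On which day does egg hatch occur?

day 5

Daily DD above 11.5 °C: 2.0, 18.7, 4.5, 11.7, 9.4, 15.7, 4.5.
Cumulative: 2.0, 20.7, 25.2, 36.9, 46.3, 62.0, 66.5.
The total first reaches 41 DD on day 5.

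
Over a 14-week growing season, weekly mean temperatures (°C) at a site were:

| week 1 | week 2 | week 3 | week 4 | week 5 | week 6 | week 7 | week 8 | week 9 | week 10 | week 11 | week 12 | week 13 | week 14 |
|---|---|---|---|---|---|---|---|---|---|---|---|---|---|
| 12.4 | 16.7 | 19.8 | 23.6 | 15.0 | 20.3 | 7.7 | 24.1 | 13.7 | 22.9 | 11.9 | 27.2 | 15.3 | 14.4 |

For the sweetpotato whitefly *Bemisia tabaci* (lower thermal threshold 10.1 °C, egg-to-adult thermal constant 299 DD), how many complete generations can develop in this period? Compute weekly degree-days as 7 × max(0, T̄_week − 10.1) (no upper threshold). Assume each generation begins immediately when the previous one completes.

Weekly DD (7 × max(0, T̄ − 10.1)): 16.1, 46.2, 67.9, 94.5, 34.3, 71.4, 0.0, 98.0, 25.2, 89.6, 12.6, 119.7, 36.4, 30.1.
Season total = 742.0 DD.
Complete generations = ⌊742.0 / 299⌋ = 2.

2 generations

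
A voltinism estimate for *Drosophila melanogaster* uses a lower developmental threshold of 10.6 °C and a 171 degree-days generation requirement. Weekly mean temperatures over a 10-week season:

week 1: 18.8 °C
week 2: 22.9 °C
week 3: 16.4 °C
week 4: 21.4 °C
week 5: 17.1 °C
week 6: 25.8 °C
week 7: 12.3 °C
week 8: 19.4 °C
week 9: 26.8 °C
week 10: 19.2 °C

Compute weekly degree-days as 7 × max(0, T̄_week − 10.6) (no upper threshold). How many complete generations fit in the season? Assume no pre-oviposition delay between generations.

3 generations

Weekly DD (7 × max(0, T̄ − 10.6)): 57.4, 86.1, 40.6, 75.6, 45.5, 106.4, 11.9, 61.6, 113.4, 60.2.
Season total = 658.7 DD.
Complete generations = ⌊658.7 / 171⌋ = 3.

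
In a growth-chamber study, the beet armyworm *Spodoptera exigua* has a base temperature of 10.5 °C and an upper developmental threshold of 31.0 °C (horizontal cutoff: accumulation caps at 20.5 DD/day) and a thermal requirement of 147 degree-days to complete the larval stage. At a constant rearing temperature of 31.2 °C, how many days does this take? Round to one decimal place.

7.2 days

Temperature 31.2 °C exceeds the upper threshold, so daily accumulation caps at 31.0 − 10.5 = 20.5 DD/day.
Duration = 147 / 20.5 = 7.171 ≈ 7.2 days.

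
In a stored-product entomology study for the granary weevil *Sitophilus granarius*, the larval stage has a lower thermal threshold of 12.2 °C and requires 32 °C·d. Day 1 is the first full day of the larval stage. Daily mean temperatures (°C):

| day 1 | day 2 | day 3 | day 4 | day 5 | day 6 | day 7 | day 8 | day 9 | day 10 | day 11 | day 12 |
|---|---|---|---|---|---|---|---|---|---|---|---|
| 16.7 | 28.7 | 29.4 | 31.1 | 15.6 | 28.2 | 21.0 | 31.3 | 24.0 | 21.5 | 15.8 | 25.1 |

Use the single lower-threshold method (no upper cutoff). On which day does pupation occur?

day 3

Daily DD above 12.2 °C: 4.5, 16.5, 17.2, 18.9, 3.4, 16.0, 8.8, 19.1, 11.8, 9.3, 3.6, 12.9.
Cumulative: 4.5, 21.0, 38.2, 57.1, 60.5, 76.5, 85.3, 104.4, 116.2, 125.5, 129.1, 142.0.
The total first reaches 32 DD on day 3.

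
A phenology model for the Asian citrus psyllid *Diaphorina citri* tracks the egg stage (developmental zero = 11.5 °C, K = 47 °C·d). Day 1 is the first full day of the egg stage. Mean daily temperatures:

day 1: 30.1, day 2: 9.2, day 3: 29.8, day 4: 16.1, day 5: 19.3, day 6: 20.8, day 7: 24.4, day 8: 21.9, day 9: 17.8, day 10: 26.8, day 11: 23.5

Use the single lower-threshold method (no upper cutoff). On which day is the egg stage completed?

Daily DD above 11.5 °C: 18.6, 0.0, 18.3, 4.6, 7.8, 9.3, 12.9, 10.4, 6.3, 15.3, 12.0.
Cumulative: 18.6, 18.6, 36.9, 41.5, 49.3, 58.6, 71.5, 81.9, 88.2, 103.5, 115.5.
The total first reaches 47 DD on day 5.

day 5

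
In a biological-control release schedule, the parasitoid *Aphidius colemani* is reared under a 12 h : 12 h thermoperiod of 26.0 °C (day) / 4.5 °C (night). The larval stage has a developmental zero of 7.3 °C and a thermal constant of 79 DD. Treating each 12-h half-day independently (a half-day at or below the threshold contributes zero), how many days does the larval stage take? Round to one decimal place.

8.4 days

Day half: max(0, 26.0 − 7.3) × 0.5 = 18.7 × 0.5 = 9.35 DD.
Night half: max(0, 4.5 − 7.3) × 0.5 = 0.0 × 0.5 = 0.00 DD.
Per 24 h: 9.35 DD/day.
Duration = 79 / 9.35 = 8.449 ≈ 8.4 days.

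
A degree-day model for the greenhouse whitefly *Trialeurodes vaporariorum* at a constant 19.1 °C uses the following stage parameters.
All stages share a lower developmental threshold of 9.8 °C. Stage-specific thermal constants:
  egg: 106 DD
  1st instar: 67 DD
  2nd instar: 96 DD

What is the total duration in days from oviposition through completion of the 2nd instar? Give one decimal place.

Daily accumulation at 19.1 °C = 19.1 − 9.8 = 9.3 DD/day.
Total K = 106 + 67 + 96 = 269 DD.
Total duration = 269 / 9.3 = 28.925 ≈ 28.9 days.

28.9 days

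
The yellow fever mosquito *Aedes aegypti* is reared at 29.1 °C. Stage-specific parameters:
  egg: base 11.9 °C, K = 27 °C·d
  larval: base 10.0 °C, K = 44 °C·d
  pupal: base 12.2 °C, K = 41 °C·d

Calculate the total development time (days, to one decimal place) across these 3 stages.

6.3 days

egg: 27 / (29.1 − 11.9) = 27 / 17.2 = 1.570 d.
larval: 44 / (29.1 − 10.0) = 44 / 19.1 = 2.304 d.
pupal: 41 / (29.1 − 12.2) = 41 / 16.9 = 2.426 d.
Sum = 6.299 ≈ 6.3 days.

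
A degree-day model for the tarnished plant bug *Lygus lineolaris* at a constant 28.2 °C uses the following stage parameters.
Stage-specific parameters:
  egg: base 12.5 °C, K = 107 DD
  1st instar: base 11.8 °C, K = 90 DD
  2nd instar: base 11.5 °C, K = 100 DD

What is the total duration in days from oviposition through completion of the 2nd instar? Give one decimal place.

egg: 107 / (28.2 − 12.5) = 107 / 15.7 = 6.815 d.
1st instar: 90 / (28.2 − 11.8) = 90 / 16.4 = 5.488 d.
2nd instar: 100 / (28.2 − 11.5) = 100 / 16.7 = 5.988 d.
Sum = 18.291 ≈ 18.3 days.

18.3 days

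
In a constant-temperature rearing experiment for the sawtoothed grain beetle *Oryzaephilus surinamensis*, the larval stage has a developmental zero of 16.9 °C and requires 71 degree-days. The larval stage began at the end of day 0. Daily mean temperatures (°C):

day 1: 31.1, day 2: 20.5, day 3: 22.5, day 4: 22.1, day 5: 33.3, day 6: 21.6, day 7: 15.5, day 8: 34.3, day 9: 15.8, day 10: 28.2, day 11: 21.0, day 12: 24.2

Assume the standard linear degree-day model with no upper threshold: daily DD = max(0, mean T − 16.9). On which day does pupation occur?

Daily DD above 16.9 °C: 14.2, 3.6, 5.6, 5.2, 16.4, 4.7, 0.0, 17.4, 0.0, 11.3, 4.1, 7.3.
Cumulative: 14.2, 17.8, 23.4, 28.6, 45.0, 49.7, 49.7, 67.1, 67.1, 78.4, 82.5, 89.8.
The total first reaches 71 DD on day 10.

day 10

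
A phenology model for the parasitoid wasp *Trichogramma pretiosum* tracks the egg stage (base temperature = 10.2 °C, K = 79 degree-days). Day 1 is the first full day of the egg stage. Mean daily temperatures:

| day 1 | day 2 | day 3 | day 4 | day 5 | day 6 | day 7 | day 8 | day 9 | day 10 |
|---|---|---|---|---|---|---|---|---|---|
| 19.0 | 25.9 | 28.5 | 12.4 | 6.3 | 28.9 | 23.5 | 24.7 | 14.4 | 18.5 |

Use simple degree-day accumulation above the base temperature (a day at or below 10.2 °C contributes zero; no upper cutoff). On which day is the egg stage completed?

Daily DD above 10.2 °C: 8.8, 15.7, 18.3, 2.2, 0.0, 18.7, 13.3, 14.5, 4.2, 8.3.
Cumulative: 8.8, 24.5, 42.8, 45.0, 45.0, 63.7, 77.0, 91.5, 95.7, 104.0.
The total first reaches 79 DD on day 8.

day 8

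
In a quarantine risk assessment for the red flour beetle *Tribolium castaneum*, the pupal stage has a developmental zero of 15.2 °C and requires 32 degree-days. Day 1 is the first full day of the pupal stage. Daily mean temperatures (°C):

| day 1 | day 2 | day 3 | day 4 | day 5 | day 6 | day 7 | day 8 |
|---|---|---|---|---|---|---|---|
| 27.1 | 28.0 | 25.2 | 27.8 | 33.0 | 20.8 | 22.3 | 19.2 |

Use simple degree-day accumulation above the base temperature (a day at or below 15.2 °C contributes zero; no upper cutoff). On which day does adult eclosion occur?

Daily DD above 15.2 °C: 11.9, 12.8, 10.0, 12.6, 17.8, 5.6, 7.1, 4.0.
Cumulative: 11.9, 24.7, 34.7, 47.3, 65.1, 70.7, 77.8, 81.8.
The total first reaches 32 DD on day 3.

day 3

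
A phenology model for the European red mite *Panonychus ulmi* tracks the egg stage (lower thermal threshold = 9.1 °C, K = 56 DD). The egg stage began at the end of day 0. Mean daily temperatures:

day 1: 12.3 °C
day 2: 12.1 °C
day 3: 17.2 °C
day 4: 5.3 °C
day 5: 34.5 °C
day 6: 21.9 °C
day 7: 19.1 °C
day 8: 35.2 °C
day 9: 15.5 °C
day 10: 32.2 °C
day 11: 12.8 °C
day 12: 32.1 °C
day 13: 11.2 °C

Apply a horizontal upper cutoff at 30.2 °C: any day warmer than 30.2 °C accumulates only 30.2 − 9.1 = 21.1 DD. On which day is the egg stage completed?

Daily DD above 9.1 °C (capped at 21.1): 3.2, 3.0, 8.1, 0.0, 21.1, 12.8, 10.0, 21.1, 6.4, 21.1, 3.7, 21.1, 2.1.
Cumulative: 3.2, 6.2, 14.3, 14.3, 35.4, 48.2, 58.2, 79.3, 85.7, 106.8, 110.5, 131.6, 133.7.
The total first reaches 56 DD on day 7.

day 7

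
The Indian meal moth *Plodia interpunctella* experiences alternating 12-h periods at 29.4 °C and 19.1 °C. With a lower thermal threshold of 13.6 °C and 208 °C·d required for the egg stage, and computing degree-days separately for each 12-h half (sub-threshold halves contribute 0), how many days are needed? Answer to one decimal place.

Day half: max(0, 29.4 − 13.6) × 0.5 = 15.8 × 0.5 = 7.90 DD.
Night half: max(0, 19.1 − 13.6) × 0.5 = 5.5 × 0.5 = 2.75 DD.
Per 24 h: 10.65 DD/day.
Duration = 208 / 10.65 = 19.531 ≈ 19.5 days.

19.5 days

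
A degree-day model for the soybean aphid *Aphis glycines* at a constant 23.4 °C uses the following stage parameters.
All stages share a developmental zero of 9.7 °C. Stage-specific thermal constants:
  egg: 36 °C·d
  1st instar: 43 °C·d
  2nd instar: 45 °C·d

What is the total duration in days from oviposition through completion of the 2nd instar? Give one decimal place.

Daily accumulation at 23.4 °C = 23.4 − 9.7 = 13.7 DD/day.
Total K = 36 + 43 + 45 = 124 DD.
Total duration = 124 / 13.7 = 9.051 ≈ 9.1 days.

9.1 days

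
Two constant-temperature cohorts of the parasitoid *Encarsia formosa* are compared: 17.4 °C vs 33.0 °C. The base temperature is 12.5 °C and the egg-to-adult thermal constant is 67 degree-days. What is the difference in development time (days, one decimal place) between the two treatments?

10.4 days

At 17.4 °C: 67 / (17.4 − 12.5) = 67 / 4.9 = 13.673 d.
At 33.0 °C: 67 / (33.0 − 12.5) = 67 / 20.5 = 3.268 d.
Difference = |13.673 − 3.268| = 10.405 ≈ 10.4 days.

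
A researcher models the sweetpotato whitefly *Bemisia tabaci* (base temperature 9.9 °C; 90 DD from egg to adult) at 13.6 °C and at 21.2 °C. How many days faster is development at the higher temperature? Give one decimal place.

16.4 days

At 13.6 °C: 90 / (13.6 − 9.9) = 90 / 3.7 = 24.324 d.
At 21.2 °C: 90 / (21.2 − 9.9) = 90 / 11.3 = 7.965 d.
Difference = |24.324 − 7.965| = 16.360 ≈ 16.4 days.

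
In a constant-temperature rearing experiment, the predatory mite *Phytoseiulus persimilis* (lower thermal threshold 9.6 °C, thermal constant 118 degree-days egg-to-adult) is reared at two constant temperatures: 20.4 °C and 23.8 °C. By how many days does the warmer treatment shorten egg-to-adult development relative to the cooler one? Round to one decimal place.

2.6 days

At 20.4 °C: 118 / (20.4 − 9.6) = 118 / 10.8 = 10.926 d.
At 23.8 °C: 118 / (23.8 − 9.6) = 118 / 14.2 = 8.310 d.
Difference = |10.926 − 8.310| = 2.616 ≈ 2.6 days.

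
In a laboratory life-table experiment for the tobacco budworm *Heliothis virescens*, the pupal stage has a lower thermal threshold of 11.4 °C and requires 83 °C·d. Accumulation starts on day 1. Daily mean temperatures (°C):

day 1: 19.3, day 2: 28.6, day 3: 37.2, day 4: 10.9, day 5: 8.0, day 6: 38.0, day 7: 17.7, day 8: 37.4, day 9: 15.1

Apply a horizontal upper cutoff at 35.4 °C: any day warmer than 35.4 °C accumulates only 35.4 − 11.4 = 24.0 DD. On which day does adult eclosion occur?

Daily DD above 11.4 °C (capped at 24.0): 7.9, 17.2, 24.0, 0.0, 0.0, 24.0, 6.3, 24.0, 3.7.
Cumulative: 7.9, 25.1, 49.1, 49.1, 49.1, 73.1, 79.4, 103.4, 107.1.
The total first reaches 83 DD on day 8.

day 8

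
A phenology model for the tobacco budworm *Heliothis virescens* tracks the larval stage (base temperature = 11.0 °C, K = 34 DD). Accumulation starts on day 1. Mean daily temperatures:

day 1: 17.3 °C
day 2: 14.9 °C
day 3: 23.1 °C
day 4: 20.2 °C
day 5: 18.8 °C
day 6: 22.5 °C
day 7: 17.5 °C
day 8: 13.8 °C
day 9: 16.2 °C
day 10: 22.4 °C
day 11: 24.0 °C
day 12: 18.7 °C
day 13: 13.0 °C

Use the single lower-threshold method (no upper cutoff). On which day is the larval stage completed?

Daily DD above 11.0 °C: 6.3, 3.9, 12.1, 9.2, 7.8, 11.5, 6.5, 2.8, 5.2, 11.4, 13.0, 7.7, 2.0.
Cumulative: 6.3, 10.2, 22.3, 31.5, 39.3, 50.8, 57.3, 60.1, 65.3, 76.7, 89.7, 97.4, 99.4.
The total first reaches 34 DD on day 5.

day 5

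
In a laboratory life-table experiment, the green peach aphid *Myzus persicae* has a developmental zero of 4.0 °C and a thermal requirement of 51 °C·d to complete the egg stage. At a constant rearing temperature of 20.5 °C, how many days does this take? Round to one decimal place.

3.1 days

Daily accumulation = 20.5 − 4.0 = 16.5 DD/day.
Duration = 51 / 16.5 = 3.091 ≈ 3.1 days.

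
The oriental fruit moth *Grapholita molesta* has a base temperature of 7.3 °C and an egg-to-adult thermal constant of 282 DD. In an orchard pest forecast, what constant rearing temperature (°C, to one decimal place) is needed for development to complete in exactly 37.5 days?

14.8 °C

Required daily accumulation = 282 / 37.5 = 7.520 DD/day.
T = T_base + 7.520 = 7.3 + 7.520 = 14.820 ≈ 14.8 °C.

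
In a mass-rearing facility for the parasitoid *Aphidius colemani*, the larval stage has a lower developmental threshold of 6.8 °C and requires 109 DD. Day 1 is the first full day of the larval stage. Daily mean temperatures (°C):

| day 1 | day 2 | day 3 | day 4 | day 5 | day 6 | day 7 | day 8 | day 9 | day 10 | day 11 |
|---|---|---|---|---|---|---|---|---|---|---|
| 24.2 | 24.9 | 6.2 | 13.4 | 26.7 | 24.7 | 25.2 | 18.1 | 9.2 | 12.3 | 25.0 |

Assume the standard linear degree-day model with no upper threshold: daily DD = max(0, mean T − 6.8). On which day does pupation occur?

day 8

Daily DD above 6.8 °C: 17.4, 18.1, 0.0, 6.6, 19.9, 17.9, 18.4, 11.3, 2.4, 5.5, 18.2.
Cumulative: 17.4, 35.5, 35.5, 42.1, 62.0, 79.9, 98.3, 109.6, 112.0, 117.5, 135.7.
The total first reaches 109 DD on day 8.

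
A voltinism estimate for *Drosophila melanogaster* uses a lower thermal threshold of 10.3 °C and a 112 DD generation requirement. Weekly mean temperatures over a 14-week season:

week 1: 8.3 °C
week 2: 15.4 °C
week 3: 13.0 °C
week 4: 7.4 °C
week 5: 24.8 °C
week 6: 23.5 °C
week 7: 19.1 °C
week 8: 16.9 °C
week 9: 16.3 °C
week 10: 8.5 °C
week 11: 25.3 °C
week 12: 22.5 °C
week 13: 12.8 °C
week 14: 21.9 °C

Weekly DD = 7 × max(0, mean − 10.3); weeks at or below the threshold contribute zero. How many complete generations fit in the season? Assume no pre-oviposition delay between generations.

Weekly DD (7 × max(0, T̄ − 10.3)): 0.0, 35.7, 18.9, 0.0, 101.5, 92.4, 61.6, 46.2, 42.0, 0.0, 105.0, 85.4, 17.5, 81.2.
Season total = 687.4 DD.
Complete generations = ⌊687.4 / 112⌋ = 6.

6 generations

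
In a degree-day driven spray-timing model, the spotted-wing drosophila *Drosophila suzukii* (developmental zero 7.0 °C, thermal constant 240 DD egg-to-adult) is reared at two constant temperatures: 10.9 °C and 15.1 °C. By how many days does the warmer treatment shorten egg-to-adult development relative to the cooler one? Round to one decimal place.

At 10.9 °C: 240 / (10.9 − 7.0) = 240 / 3.9 = 61.538 d.
At 15.1 °C: 240 / (15.1 − 7.0) = 240 / 8.1 = 29.630 d.
Difference = |61.538 − 29.630| = 31.909 ≈ 31.9 days.

31.9 days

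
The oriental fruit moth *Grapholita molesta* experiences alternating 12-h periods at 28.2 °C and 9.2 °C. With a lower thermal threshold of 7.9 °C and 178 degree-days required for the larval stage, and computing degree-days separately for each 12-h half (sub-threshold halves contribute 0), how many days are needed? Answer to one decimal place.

Day half: max(0, 28.2 − 7.9) × 0.5 = 20.3 × 0.5 = 10.15 DD.
Night half: max(0, 9.2 − 7.9) × 0.5 = 1.3 × 0.5 = 0.65 DD.
Per 24 h: 10.80 DD/day.
Duration = 178 / 10.80 = 16.481 ≈ 16.5 days.

16.5 days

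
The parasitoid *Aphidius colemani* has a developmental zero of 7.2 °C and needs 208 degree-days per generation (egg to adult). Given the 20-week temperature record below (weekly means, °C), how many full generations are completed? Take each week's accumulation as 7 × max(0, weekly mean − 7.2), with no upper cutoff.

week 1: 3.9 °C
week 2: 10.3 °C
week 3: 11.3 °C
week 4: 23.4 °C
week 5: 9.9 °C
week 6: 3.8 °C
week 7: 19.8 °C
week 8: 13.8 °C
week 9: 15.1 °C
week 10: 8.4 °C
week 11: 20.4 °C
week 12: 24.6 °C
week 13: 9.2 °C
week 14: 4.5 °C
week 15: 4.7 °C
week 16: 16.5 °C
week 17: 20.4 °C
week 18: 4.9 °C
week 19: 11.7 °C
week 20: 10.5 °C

Weekly DD (7 × max(0, T̄ − 7.2)): 0.0, 21.7, 28.7, 113.4, 18.9, 0.0, 88.2, 46.2, 55.3, 8.4, 92.4, 121.8, 14.0, 0.0, 0.0, 65.1, 92.4, 0.0, 31.5, 23.1.
Season total = 821.1 DD.
Complete generations = ⌊821.1 / 208⌋ = 3.

3 generations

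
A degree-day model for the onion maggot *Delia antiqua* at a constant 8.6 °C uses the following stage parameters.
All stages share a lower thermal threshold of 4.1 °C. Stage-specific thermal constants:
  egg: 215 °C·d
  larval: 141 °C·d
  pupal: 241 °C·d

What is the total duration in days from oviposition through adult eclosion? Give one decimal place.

132.7 days

Daily accumulation at 8.6 °C = 8.6 − 4.1 = 4.5 DD/day.
Total K = 215 + 141 + 241 = 597 DD.
Total duration = 597 / 4.5 = 132.667 ≈ 132.7 days.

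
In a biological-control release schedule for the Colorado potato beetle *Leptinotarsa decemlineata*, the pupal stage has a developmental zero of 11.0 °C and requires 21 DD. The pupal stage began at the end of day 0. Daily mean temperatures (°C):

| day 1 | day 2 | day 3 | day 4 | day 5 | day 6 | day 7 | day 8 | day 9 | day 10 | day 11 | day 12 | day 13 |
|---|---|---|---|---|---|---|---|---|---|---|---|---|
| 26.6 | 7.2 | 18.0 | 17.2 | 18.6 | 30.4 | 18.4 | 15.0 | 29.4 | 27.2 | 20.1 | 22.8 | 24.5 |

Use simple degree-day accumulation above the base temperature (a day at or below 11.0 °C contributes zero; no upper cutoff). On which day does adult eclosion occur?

day 3

Daily DD above 11.0 °C: 15.6, 0.0, 7.0, 6.2, 7.6, 19.4, 7.4, 4.0, 18.4, 16.2, 9.1, 11.8, 13.5.
Cumulative: 15.6, 15.6, 22.6, 28.8, 36.4, 55.8, 63.2, 67.2, 85.6, 101.8, 110.9, 122.7, 136.2.
The total first reaches 21 DD on day 3.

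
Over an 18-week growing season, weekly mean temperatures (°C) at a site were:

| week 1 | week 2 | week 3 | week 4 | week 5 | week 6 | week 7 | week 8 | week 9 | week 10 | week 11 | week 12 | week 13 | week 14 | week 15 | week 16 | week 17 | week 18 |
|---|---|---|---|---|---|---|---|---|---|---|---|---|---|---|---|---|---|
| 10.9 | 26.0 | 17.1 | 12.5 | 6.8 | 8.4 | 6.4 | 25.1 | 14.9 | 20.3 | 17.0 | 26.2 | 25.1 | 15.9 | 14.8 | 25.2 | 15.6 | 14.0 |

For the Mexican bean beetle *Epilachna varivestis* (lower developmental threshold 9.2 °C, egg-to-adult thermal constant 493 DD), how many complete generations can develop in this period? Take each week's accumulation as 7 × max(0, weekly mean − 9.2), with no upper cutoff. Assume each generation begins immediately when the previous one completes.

2 generations

Weekly DD (7 × max(0, T̄ − 9.2)): 11.9, 117.6, 55.3, 23.1, 0.0, 0.0, 0.0, 111.3, 39.9, 77.7, 54.6, 119.0, 111.3, 46.9, 39.2, 112.0, 44.8, 33.6.
Season total = 998.2 DD.
Complete generations = ⌊998.2 / 493⌋ = 2.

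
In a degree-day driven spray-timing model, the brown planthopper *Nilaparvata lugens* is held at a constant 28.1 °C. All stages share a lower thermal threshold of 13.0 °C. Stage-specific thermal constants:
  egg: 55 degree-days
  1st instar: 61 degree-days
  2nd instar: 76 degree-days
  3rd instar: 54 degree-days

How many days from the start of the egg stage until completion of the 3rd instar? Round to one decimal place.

16.3 days

Daily accumulation at 28.1 °C = 28.1 − 13.0 = 15.1 DD/day.
Total K = 55 + 61 + 76 + 54 = 246 DD.
Total duration = 246 / 15.1 = 16.291 ≈ 16.3 days.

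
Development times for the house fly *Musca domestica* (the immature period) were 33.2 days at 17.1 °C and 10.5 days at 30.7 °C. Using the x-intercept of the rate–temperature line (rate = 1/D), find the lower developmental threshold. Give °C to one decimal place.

10.8 °C

Linear rate model ⇒ the product D·(T − T_b) is constant across temperatures.
33.2·(17.1 − T_b) = 10.5·(30.7 − T_b)
T_b = (33.2·17.1 − 10.5·30.7) / (33.2 − 10.5) = 245.37 / 22.7 = 10.809 °C ≈ 10.8 °C.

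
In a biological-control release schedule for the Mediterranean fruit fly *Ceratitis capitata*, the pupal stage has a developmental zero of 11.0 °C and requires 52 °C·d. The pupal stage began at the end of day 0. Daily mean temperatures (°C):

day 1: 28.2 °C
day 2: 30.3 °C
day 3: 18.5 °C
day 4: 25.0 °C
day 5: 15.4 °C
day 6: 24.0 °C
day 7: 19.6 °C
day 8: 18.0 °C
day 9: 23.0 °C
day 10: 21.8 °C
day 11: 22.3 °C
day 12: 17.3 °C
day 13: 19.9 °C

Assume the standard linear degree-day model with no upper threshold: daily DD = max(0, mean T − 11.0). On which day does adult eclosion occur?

Daily DD above 11.0 °C: 17.2, 19.3, 7.5, 14.0, 4.4, 13.0, 8.6, 7.0, 12.0, 10.8, 11.3, 6.3, 8.9.
Cumulative: 17.2, 36.5, 44.0, 58.0, 62.4, 75.4, 84.0, 91.0, 103.0, 113.8, 125.1, 131.4, 140.3.
The total first reaches 52 DD on day 4.

day 4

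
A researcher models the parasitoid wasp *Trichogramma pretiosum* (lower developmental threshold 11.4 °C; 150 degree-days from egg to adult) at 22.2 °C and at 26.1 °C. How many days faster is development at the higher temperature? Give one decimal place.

At 22.2 °C: 150 / (22.2 − 11.4) = 150 / 10.8 = 13.889 d.
At 26.1 °C: 150 / (26.1 − 11.4) = 150 / 14.7 = 10.204 d.
Difference = |13.889 − 10.204| = 3.685 ≈ 3.7 days.

3.7 days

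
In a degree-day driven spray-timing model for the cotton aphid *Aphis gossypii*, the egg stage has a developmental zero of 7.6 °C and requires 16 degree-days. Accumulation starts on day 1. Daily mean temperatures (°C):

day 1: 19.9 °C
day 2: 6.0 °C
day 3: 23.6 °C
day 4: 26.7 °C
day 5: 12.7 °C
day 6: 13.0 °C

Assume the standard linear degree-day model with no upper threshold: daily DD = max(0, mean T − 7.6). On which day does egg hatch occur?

Daily DD above 7.6 °C: 12.3, 0.0, 16.0, 19.1, 5.1, 5.4.
Cumulative: 12.3, 12.3, 28.3, 47.4, 52.5, 57.9.
The total first reaches 16 DD on day 3.

day 3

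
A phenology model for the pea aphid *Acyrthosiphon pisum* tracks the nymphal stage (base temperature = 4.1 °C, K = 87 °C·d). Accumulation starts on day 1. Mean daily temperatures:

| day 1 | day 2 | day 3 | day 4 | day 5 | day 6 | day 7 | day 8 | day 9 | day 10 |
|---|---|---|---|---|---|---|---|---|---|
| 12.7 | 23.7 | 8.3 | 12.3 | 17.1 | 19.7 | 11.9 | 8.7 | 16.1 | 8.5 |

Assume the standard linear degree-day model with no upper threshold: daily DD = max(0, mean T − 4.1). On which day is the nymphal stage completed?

day 9

Daily DD above 4.1 °C: 8.6, 19.6, 4.2, 8.2, 13.0, 15.6, 7.8, 4.6, 12.0, 4.4.
Cumulative: 8.6, 28.2, 32.4, 40.6, 53.6, 69.2, 77.0, 81.6, 93.6, 98.0.
The total first reaches 87 DD on day 9.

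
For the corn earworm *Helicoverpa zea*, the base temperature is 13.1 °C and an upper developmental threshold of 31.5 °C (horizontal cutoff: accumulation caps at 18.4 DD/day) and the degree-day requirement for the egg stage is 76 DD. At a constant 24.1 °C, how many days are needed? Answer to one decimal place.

Daily accumulation = 24.1 − 13.1 = 11.0 DD/day.
Duration = 76 / 11.0 = 6.909 ≈ 6.9 days.

6.9 days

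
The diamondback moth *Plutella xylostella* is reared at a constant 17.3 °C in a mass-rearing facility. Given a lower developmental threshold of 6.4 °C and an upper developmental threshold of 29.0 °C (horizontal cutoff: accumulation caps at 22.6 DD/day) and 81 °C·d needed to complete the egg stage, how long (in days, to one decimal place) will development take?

7.4 days

Daily accumulation = 17.3 − 6.4 = 10.9 DD/day.
Duration = 81 / 10.9 = 7.431 ≈ 7.4 days.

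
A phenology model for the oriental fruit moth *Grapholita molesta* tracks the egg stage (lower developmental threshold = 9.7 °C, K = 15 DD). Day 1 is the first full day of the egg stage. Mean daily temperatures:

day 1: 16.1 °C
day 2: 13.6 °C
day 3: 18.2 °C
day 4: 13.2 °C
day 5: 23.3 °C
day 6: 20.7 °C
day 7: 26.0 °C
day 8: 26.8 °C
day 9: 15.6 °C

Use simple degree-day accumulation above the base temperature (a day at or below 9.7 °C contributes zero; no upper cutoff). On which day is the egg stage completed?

Daily DD above 9.7 °C: 6.4, 3.9, 8.5, 3.5, 13.6, 11.0, 16.3, 17.1, 5.9.
Cumulative: 6.4, 10.3, 18.8, 22.3, 35.9, 46.9, 63.2, 80.3, 86.2.
The total first reaches 15 DD on day 3.

day 3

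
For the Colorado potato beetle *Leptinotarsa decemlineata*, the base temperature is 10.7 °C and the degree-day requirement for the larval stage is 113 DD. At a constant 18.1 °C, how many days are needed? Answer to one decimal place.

Daily accumulation = 18.1 − 10.7 = 7.4 DD/day.
Duration = 113 / 7.4 = 15.270 ≈ 15.3 days.

15.3 days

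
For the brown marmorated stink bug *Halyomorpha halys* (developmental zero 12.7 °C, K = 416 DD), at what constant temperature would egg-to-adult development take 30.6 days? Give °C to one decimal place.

26.3 °C

Required daily accumulation = 416 / 30.6 = 13.595 DD/day.
T = T_base + 13.595 = 12.7 + 13.595 = 26.295 ≈ 26.3 °C.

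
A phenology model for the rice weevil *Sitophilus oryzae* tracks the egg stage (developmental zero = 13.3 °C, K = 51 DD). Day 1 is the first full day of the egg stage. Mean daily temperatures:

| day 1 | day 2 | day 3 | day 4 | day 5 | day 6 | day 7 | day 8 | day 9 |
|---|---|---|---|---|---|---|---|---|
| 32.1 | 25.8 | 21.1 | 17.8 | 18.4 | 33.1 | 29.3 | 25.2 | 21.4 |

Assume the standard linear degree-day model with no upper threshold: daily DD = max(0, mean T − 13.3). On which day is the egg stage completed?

Daily DD above 13.3 °C: 18.8, 12.5, 7.8, 4.5, 5.1, 19.8, 16.0, 11.9, 8.1.
Cumulative: 18.8, 31.3, 39.1, 43.6, 48.7, 68.5, 84.5, 96.4, 104.5.
The total first reaches 51 DD on day 6.

day 6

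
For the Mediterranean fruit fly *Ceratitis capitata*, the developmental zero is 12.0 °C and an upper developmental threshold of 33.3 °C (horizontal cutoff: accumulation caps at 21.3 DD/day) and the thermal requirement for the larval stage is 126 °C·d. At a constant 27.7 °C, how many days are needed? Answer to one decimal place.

8.0 days

Daily accumulation = 27.7 − 12.0 = 15.7 DD/day.
Duration = 126 / 15.7 = 8.025 ≈ 8.0 days.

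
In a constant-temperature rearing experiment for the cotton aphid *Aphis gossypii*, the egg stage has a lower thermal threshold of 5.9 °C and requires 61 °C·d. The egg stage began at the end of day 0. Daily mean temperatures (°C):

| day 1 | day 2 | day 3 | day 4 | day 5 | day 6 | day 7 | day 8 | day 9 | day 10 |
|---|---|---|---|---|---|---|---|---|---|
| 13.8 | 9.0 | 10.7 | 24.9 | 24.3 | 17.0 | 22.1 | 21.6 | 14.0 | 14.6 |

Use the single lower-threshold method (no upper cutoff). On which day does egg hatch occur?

day 6

Daily DD above 5.9 °C: 7.9, 3.1, 4.8, 19.0, 18.4, 11.1, 16.2, 15.7, 8.1, 8.7.
Cumulative: 7.9, 11.0, 15.8, 34.8, 53.2, 64.3, 80.5, 96.2, 104.3, 113.0.
The total first reaches 61 DD on day 6.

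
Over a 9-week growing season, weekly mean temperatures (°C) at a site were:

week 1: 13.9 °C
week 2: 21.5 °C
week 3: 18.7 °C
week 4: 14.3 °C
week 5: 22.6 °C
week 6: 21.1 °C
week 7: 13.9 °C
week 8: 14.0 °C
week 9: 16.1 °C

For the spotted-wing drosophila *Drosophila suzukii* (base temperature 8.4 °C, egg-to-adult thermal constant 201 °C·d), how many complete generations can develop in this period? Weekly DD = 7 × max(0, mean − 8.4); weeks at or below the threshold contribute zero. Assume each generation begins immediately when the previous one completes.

Weekly DD (7 × max(0, T̄ − 8.4)): 38.5, 91.7, 72.1, 41.3, 99.4, 88.9, 38.5, 39.2, 53.9.
Season total = 563.5 DD.
Complete generations = ⌊563.5 / 201⌋ = 2.

2 generations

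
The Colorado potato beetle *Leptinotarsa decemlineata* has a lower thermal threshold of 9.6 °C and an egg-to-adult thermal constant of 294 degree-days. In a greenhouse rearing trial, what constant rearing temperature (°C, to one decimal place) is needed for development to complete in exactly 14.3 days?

30.2 °C

Required daily accumulation = 294 / 14.3 = 20.559 DD/day.
T = T_base + 20.559 = 9.6 + 20.559 = 30.159 ≈ 30.2 °C.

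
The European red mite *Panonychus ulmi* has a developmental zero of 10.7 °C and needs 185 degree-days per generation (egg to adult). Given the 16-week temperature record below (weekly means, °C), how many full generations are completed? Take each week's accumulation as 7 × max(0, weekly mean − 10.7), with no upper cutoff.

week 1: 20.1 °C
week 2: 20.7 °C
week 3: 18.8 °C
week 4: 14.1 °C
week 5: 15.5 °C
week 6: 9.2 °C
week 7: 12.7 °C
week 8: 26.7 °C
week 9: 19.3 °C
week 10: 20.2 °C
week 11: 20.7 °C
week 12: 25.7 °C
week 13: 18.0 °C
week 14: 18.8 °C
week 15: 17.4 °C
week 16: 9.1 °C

Weekly DD (7 × max(0, T̄ − 10.7)): 65.8, 70.0, 56.7, 23.8, 33.6, 0.0, 14.0, 112.0, 60.2, 66.5, 70.0, 105.0, 51.1, 56.7, 46.9, 0.0.
Season total = 832.3 DD.
Complete generations = ⌊832.3 / 185⌋ = 4.

4 generations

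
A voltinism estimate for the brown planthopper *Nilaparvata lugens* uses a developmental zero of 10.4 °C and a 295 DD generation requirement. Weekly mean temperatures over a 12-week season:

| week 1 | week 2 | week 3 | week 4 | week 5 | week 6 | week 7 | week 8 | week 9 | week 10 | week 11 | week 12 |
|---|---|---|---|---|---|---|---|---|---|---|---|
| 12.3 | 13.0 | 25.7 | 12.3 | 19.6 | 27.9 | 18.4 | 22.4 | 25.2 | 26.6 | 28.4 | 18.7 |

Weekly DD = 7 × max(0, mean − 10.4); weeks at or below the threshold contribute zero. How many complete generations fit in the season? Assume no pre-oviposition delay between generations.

Weekly DD (7 × max(0, T̄ − 10.4)): 13.3, 18.2, 107.1, 13.3, 64.4, 122.5, 56.0, 84.0, 103.6, 113.4, 126.0, 58.1.
Season total = 879.9 DD.
Complete generations = ⌊879.9 / 295⌋ = 2.

2 generations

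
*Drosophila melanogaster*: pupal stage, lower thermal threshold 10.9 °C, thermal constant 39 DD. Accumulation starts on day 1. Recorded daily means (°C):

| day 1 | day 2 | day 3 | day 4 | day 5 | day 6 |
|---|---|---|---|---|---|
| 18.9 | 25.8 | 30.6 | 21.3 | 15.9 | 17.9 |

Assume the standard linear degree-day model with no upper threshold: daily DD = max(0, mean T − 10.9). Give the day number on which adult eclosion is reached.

Daily DD above 10.9 °C: 8.0, 14.9, 19.7, 10.4, 5.0, 7.0.
Cumulative: 8.0, 22.9, 42.6, 53.0, 58.0, 65.0.
The total first reaches 39 DD on day 3.

day 3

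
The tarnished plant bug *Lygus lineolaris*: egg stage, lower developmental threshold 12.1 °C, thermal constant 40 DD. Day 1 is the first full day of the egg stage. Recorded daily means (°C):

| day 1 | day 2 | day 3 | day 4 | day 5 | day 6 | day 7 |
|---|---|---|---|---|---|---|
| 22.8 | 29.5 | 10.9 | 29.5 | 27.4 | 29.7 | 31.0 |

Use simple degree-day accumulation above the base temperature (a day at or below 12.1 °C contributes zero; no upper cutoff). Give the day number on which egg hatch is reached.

Daily DD above 12.1 °C: 10.7, 17.4, 0.0, 17.4, 15.3, 17.6, 18.9.
Cumulative: 10.7, 28.1, 28.1, 45.5, 60.8, 78.4, 97.3.
The total first reaches 40 DD on day 4.

day 4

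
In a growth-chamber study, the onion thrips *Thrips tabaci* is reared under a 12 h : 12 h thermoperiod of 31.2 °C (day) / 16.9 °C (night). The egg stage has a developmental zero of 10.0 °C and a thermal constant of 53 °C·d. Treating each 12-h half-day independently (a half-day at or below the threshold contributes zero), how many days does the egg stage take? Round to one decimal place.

Day half: max(0, 31.2 − 10.0) × 0.5 = 21.2 × 0.5 = 10.60 DD.
Night half: max(0, 16.9 − 10.0) × 0.5 = 6.9 × 0.5 = 3.45 DD.
Per 24 h: 14.05 DD/day.
Duration = 53 / 14.05 = 3.772 ≈ 3.8 days.

3.8 days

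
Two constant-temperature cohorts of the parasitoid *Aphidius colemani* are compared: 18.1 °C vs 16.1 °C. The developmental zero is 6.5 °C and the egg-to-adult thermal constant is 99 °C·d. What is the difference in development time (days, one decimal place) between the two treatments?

At 18.1 °C: 99 / (18.1 − 6.5) = 99 / 11.6 = 8.534 d.
At 16.1 °C: 99 / (16.1 − 6.5) = 99 / 9.6 = 10.312 d.
Difference = |8.534 − 10.312| = 1.778 ≈ 1.8 days.

1.8 days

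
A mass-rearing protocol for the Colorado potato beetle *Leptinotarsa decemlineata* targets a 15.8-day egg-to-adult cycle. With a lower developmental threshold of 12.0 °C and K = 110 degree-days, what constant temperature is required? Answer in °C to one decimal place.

Required daily accumulation = 110 / 15.8 = 6.962 DD/day.
T = T_base + 6.962 = 12.0 + 6.962 = 18.962 ≈ 19.0 °C.

19.0 °C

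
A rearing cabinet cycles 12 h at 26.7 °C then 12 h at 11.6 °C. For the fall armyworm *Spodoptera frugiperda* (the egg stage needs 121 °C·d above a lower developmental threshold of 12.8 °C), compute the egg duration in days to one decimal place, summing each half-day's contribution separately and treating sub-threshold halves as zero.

17.4 days

Day half: max(0, 26.7 − 12.8) × 0.5 = 13.9 × 0.5 = 6.95 DD.
Night half: max(0, 11.6 − 12.8) × 0.5 = 0.0 × 0.5 = 0.00 DD.
Per 24 h: 6.95 DD/day.
Duration = 121 / 6.95 = 17.410 ≈ 17.4 days.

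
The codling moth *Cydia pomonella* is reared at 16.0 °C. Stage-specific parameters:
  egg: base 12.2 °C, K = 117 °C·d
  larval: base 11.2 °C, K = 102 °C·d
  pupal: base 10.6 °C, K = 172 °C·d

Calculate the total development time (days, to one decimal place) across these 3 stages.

egg: 117 / (16.0 − 12.2) = 117 / 3.8 = 30.789 d.
larval: 102 / (16.0 − 11.2) = 102 / 4.8 = 21.250 d.
pupal: 172 / (16.0 − 10.6) = 172 / 5.4 = 31.852 d.
Sum = 83.891 ≈ 83.9 days.

83.9 days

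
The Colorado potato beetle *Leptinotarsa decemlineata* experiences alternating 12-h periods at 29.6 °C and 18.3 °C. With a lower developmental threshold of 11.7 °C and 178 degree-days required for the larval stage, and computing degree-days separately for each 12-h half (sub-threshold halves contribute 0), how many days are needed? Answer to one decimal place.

Day half: max(0, 29.6 − 11.7) × 0.5 = 17.9 × 0.5 = 8.95 DD.
Night half: max(0, 18.3 − 11.7) × 0.5 = 6.6 × 0.5 = 3.30 DD.
Per 24 h: 12.25 DD/day.
Duration = 178 / 12.25 = 14.531 ≈ 14.5 days.

14.5 days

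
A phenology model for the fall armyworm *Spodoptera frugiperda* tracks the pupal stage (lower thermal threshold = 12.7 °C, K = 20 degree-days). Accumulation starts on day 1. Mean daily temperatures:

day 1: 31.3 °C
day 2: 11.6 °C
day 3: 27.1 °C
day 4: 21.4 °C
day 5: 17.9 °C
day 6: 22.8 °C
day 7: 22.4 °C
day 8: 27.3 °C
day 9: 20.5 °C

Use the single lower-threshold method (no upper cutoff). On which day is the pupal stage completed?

day 3

Daily DD above 12.7 °C: 18.6, 0.0, 14.4, 8.7, 5.2, 10.1, 9.7, 14.6, 7.8.
Cumulative: 18.6, 18.6, 33.0, 41.7, 46.9, 57.0, 66.7, 81.3, 89.1.
The total first reaches 20 DD on day 3.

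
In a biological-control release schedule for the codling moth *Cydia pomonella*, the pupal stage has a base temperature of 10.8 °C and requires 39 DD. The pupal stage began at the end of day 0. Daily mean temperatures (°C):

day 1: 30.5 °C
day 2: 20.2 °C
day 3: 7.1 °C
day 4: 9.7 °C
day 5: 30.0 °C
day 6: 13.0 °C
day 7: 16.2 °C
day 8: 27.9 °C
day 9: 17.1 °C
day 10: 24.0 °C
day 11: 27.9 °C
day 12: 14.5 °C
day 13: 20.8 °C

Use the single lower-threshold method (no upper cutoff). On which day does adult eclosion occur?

Daily DD above 10.8 °C: 19.7, 9.4, 0.0, 0.0, 19.2, 2.2, 5.4, 17.1, 6.3, 13.2, 17.1, 3.7, 10.0.
Cumulative: 19.7, 29.1, 29.1, 29.1, 48.3, 50.5, 55.9, 73.0, 79.3, 92.5, 109.6, 113.3, 123.3.
The total first reaches 39 DD on day 5.

day 5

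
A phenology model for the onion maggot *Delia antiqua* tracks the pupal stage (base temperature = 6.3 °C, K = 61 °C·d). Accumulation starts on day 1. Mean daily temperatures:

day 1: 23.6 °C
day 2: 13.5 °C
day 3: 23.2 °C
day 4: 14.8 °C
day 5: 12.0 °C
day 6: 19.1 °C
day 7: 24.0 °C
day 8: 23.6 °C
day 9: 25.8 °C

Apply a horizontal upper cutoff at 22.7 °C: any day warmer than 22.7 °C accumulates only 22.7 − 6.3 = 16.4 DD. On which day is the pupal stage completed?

Daily DD above 6.3 °C (capped at 16.4): 16.4, 7.2, 16.4, 8.5, 5.7, 12.8, 16.4, 16.4, 16.4.
Cumulative: 16.4, 23.6, 40.0, 48.5, 54.2, 67.0, 83.4, 99.8, 116.2.
The total first reaches 61 DD on day 6.

day 6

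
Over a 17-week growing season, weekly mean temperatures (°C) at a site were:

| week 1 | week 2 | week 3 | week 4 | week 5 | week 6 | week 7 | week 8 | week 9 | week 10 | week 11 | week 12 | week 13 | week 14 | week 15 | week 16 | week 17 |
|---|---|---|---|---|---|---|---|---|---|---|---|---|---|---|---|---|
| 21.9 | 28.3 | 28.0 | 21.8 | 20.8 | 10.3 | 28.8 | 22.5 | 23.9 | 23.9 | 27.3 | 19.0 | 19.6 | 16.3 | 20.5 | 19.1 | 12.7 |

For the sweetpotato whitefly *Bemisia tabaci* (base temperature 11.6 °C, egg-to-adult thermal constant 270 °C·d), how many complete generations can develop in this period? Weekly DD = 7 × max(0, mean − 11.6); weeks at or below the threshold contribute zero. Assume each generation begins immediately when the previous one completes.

4 generations

Weekly DD (7 × max(0, T̄ − 11.6)): 72.1, 116.9, 114.8, 71.4, 64.4, 0.0, 120.4, 76.3, 86.1, 86.1, 109.9, 51.8, 56.0, 32.9, 62.3, 52.5, 7.7.
Season total = 1181.6 DD.
Complete generations = ⌊1181.6 / 270⌋ = 4.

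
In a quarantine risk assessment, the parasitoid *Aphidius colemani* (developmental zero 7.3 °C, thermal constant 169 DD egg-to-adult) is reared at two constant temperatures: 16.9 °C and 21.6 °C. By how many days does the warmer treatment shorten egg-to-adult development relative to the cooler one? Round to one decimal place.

5.8 days

At 16.9 °C: 169 / (16.9 − 7.3) = 169 / 9.6 = 17.604 d.
At 21.6 °C: 169 / (21.6 − 7.3) = 169 / 14.3 = 11.818 d.
Difference = |17.604 − 11.818| = 5.786 ≈ 5.8 days.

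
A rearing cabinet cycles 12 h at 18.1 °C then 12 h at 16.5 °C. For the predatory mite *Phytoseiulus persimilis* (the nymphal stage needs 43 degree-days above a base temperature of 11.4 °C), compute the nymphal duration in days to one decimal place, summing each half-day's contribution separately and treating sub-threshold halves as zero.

7.3 days

Day half: max(0, 18.1 − 11.4) × 0.5 = 6.7 × 0.5 = 3.35 DD.
Night half: max(0, 16.5 − 11.4) × 0.5 = 5.1 × 0.5 = 2.55 DD.
Per 24 h: 5.90 DD/day.
Duration = 43 / 5.90 = 7.288 ≈ 7.3 days.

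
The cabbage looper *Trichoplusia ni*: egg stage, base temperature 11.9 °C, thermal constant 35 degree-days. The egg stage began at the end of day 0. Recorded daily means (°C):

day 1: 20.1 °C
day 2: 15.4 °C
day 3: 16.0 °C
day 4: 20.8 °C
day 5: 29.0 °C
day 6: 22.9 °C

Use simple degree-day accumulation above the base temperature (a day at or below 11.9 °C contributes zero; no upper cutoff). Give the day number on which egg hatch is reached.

day 5

Daily DD above 11.9 °C: 8.2, 3.5, 4.1, 8.9, 17.1, 11.0.
Cumulative: 8.2, 11.7, 15.8, 24.7, 41.8, 52.8.
The total first reaches 35 DD on day 5.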